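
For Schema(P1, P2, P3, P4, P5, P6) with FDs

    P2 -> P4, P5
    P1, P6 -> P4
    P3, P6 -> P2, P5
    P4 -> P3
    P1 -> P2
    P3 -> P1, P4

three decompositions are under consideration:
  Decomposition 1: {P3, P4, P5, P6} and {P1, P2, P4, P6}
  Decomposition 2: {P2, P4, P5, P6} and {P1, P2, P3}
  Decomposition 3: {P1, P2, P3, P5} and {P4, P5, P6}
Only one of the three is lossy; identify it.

Decomposition 1: common = {P4, P6}, closure = {P1, P2, P3, P4, P5, P6} → lossless.
Decomposition 2: common = {P2}, closure = {P1, P2, P3, P4, P5} → lossless.
Decomposition 3: common = {P5}, closure = {P5} → lossy.

Decomposition 3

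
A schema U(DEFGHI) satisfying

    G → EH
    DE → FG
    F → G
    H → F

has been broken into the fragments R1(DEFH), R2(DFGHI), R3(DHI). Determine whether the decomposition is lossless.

Chase test. Columns are DEFGHI; row i has aⱼ where attribute j ∈ Ri, else bᵢⱼ.
Initial tableau (one row per fragment):
  row 1: a1 a2 a3 b14 a5 b16
  row 2: a1 b22 a3 a4 a5 a6
  row 3: a1 b32 b33 b34 a5 a6
Rows 1 and 2 agree on F; apply F→G and equate their G entries.
Rows 1 and 3 agree on H; apply H→F and equate their F entries.
Rows 1 and 2 agree on G; apply G→EH and equate their EH entries.
Rows 1 and 3 agree on F; apply F→G and equate their G entries.
Rows 1 and 3 agree on G; apply G→EH and equate their EH entries.
Row 2 is now all distinguished symbols — the join is lossless.

Yes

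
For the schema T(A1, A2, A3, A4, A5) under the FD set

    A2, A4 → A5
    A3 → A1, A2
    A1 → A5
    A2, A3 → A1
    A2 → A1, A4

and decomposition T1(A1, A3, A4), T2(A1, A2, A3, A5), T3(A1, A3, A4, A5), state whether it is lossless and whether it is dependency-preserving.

Lossless test (chase): Rows 1 and 2 agree on A3; apply A3→A1, A2 and equate their A1, A2 entries. Rows 1 and 3 agree on A3; apply A3→A1, A2 and equate their A1, A2 entries. Rows 1 and 2 agree on A1; apply A1→A5 and equate their A5 entries. Rows 1 and 2 agree on A2; apply A2→A1, A4 and equate their A1, A4 entries. Row 1 is now all distinguished symbols — the join is lossless.
Dependency preservation: the restricted closure of {A2} across the fragments never reaches {A1, A4}, so A2 → A1, A4 cannot be enforced without a join — not preserved.

lossless but not dependency-preserving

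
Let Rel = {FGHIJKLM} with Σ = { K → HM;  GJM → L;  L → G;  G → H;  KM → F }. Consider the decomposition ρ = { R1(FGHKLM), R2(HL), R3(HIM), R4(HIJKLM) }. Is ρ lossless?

Yes

Chase test. Columns are FGHIJKLM; row i has aⱼ where attribute j ∈ Ri, else bᵢⱼ.
Initial tableau (one row per fragment):
  row 1: a1 a2 a3 b14 b15 a6 a7 a8
  row 2: b21 b22 a3 b24 b25 b26 a7 b28
  row 3: b31 b32 a3 a4 b35 b36 b37 a8
  row 4: b41 b42 a3 a4 a5 a6 a7 a8
Rows 1 and 2 agree on L; apply L→G and equate their G entries.
Rows 1 and 4 agree on L; apply L→G and equate their G entries.
Rows 1 and 4 agree on KM; apply KM→F and equate their F entries.
Row 4 is now all distinguished symbols — the join is lossless.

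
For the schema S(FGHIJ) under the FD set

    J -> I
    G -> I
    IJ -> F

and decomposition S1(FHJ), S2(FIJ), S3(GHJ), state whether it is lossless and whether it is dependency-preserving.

Lossless test (chase): Rows 1 and 2 agree on J; apply J→I and equate their I entries. Rows 1 and 3 agree on J; apply J→I and equate their I entries. Rows 1 and 3 agree on IJ; apply IJ→F and equate their F entries. Row 3 is now all distinguished symbols — the join is lossless.
Dependency preservation: the restricted closure of {G} across the fragments never reaches {I}, so G → I cannot be enforced without a join — not preserved.

lossless but not dependency-preserving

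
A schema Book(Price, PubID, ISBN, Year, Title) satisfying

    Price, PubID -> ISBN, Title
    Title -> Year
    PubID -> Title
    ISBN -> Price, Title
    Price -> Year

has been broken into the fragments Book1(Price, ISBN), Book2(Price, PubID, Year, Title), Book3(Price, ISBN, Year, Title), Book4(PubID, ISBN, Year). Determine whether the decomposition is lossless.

Yes

Chase test. Columns are Price, PubID, ISBN, Year, Title; row i has aⱼ where attribute j ∈ Booki, else bᵢⱼ.
Initial tableau (one row per fragment):
  row 1: a1 b12 a3 b14 b15
  row 2: a1 a2 b23 a4 a5
  row 3: a1 b32 a3 a4 a5
  row 4: b41 a2 a3 a4 b45
Rows 2 and 4 agree on PubID; apply PubID→Title and equate their Title entries.
Rows 1 and 3 agree on ISBN; apply ISBN→Price, Title and equate their Price, Title entries.
Rows 1 and 4 agree on ISBN; apply ISBN→Price, Title and equate their Price, Title entries.
Rows 1 and 2 agree on Price; apply Price→Year and equate their Year entries.
Rows 2 and 4 agree on Price, PubID; apply Price, PubID→ISBN, Title and equate their ISBN, Title entries.
Row 2 is now all distinguished symbols — the join is lossless.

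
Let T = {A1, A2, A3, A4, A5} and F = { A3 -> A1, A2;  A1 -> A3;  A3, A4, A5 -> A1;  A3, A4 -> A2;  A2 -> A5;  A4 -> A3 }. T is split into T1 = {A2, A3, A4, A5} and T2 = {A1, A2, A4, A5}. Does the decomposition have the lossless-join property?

Yes

Common attributes: T1 ∩ T2 = {A2, A4, A5}.
Closure of {A2, A4, A5}: A4 → A3 applies, adding A3; A3 → A1, A2 applies, adding A1. So (A2, A4, A5)⁺ = {A1, A2, A3, A4, A5}.
This closure contains every attribute of T1, so T1 ∩ T2 → T1. The join is lossless.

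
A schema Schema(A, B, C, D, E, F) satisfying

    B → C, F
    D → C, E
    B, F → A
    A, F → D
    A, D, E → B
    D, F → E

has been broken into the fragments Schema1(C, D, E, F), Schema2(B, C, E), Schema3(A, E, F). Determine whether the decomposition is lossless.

No

Chase test. Columns are A, B, C, D, E, F; row i has aⱼ where attribute j ∈ Schemai, else bᵢⱼ.
Initial tableau (one row per fragment):
  row 1: b11 b12 a3 a4 a5 a6
  row 2: b21 a2 a3 b24 a5 b26
  row 3: a1 b32 b33 b34 a5 a6
No row becomes fully distinguished — the join is lossy.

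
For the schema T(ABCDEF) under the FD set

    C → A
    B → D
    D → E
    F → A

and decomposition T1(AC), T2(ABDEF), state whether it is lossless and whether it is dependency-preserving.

lossy but dependency-preserving

Lossless test: (A)⁺ = {A}, which is a superkey of neither fragment — lossy.
Dependency preservation: every FD's attributes lie within a single fragment, so each can be enforced locally — preserved.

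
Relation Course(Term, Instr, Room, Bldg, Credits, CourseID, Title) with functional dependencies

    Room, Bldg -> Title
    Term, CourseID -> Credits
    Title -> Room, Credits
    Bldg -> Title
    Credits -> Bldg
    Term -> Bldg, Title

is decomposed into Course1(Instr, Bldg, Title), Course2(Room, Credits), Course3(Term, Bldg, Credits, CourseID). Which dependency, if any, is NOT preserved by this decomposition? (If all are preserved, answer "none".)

none

Room, Bldg → Title: restricted closure across fragments reaches Title.
Term, CourseID → Credits lies within Course3.
Title → Room, Credits: restricted closure across fragments reaches Room, Credits.
Bldg → Title lies within Course1.
Credits → Bldg lies within Course3.
Term → Bldg, Title: restricted closure across fragments reaches Bldg, Title.
Every dependency is enforceable on the fragments, so the decomposition is dependency-preserving.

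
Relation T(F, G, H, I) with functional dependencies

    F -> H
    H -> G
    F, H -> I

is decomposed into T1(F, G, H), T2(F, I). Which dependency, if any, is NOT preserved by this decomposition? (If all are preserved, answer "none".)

F → H lies within T1.
H → G lies within T1.
F, H → I: restricted closure across fragments reaches I.
Every dependency is enforceable on the fragments, so the decomposition is dependency-preserving.

none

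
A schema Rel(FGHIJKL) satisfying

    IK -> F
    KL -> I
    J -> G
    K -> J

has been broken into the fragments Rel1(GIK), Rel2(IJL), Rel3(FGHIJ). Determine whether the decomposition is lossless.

No

Chase test. Columns are FGHIJKL; row i has aⱼ where attribute j ∈ Reli, else bᵢⱼ.
Initial tableau (one row per fragment):
  row 1: b11 a2 b13 a4 b15 a6 b17
  row 2: b21 b22 b23 a4 a5 b26 a7
  row 3: a1 a2 a3 a4 a5 b36 b37
Rows 2 and 3 agree on J; apply J→G and equate their G entries.
No row becomes fully distinguished — the join is lossy.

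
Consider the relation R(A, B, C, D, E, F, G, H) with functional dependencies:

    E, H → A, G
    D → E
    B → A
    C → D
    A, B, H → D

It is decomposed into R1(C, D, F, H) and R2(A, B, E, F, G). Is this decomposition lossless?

No

Common attributes: R1 ∩ R2 = {F}.
No dependency enlarges {F}, so (F)⁺ = {F}.
The closure contains neither all of R1 = {C, D, F, H} nor all of R2 = {A, B, E, F, G}, so the common attributes are not a superkey of either fragment. The join is lossy.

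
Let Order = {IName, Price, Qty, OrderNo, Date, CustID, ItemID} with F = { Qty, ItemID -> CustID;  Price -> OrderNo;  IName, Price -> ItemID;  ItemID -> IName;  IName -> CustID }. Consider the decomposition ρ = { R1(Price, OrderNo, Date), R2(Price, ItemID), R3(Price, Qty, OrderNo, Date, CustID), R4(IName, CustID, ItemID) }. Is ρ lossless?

Chase test. Columns are IName, Price, Qty, OrderNo, Date, CustID, ItemID; row i has aⱼ where attribute j ∈ Ri, else bᵢⱼ.
Initial tableau (one row per fragment):
  row 1: b11 a2 b13 a4 a5 b16 b17
  row 2: b21 a2 b23 b24 b25 b26 a7
  row 3: b31 a2 a3 a4 a5 a6 b37
  row 4: a1 b42 b43 b44 b45 a6 a7
Rows 1 and 2 agree on Price; apply Price→OrderNo and equate their OrderNo entries.
Rows 2 and 4 agree on ItemID; apply ItemID→IName and equate their IName entries.
Rows 2 and 4 agree on IName; apply IName→CustID and equate their CustID entries.
No row becomes fully distinguished — the join is lossy.

No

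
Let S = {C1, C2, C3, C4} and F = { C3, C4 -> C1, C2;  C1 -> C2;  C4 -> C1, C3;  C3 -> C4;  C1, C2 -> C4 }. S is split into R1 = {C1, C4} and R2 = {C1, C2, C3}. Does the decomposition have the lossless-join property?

Common attributes: R1 ∩ R2 = {C1}.
Closure of {C1}: C1 → C2 applies, adding C2; C1, C2 → C4 applies, adding C4; C4 → C1, C3 applies, adding C3. So (C1)⁺ = {C1, C2, C3, C4}.
This closure contains every attribute of R1, so R1 ∩ R2 → R1. The join is lossless.

Yes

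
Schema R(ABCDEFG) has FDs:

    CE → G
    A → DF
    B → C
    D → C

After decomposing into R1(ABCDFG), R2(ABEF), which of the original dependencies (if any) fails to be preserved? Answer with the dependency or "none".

Check CE → G: no single fragment contains all of {CEG}, and the restricted closure of {CE} across the fragments never reaches {G}.
A → DF is preserved.
B → C is preserved.
D → C is preserved.

CE → G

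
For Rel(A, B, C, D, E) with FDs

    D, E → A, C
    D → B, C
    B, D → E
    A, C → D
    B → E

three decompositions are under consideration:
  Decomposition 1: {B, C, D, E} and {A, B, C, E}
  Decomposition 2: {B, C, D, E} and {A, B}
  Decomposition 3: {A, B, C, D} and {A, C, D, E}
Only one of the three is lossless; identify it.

Decomposition 3

Decomposition 1: common = {B, C, E}, closure = {B, C, E} → lossy.
Decomposition 2: common = {B}, closure = {B, E} → lossy.
Decomposition 3: common = {A, C, D}, closure = {A, B, C, D, E} → lossless.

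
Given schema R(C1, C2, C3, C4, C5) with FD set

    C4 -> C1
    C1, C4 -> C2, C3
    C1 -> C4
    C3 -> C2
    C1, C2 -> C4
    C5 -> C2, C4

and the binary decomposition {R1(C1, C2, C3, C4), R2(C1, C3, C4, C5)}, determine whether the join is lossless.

Common attributes: R1 ∩ R2 = {C1, C3, C4}.
Closure of {C1, C3, C4}: C1, C4 → C2, C3 applies, adding C2. So (C1, C3, C4)⁺ = {C1, C2, C3, C4}.
This closure contains every attribute of R1, so R1 ∩ R2 → R1. The join is lossless.

Yes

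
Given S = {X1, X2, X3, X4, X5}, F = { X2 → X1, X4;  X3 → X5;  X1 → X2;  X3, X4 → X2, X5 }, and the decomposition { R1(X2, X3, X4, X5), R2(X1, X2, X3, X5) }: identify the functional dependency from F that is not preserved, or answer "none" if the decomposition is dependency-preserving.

X2 → X1, X4: restricted closure across fragments reaches X1, X4.
X3 → X5 lies within R1.
X1 → X2 lies within R2.
X3, X4 → X2, X5 lies within R1.
Every dependency is enforceable on the fragments, so the decomposition is dependency-preserving.

none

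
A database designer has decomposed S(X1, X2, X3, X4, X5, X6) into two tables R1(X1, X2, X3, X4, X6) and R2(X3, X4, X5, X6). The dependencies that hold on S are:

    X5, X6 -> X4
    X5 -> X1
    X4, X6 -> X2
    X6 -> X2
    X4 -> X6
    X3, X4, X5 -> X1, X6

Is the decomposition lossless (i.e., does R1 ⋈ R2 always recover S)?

No

Common attributes: R1 ∩ R2 = {X3, X4, X6}.
Closure of {X3, X4, X6}: X4, X6 → X2 applies, adding X2. So (X3, X4, X6)⁺ = {X2, X3, X4, X6}.
The closure contains neither all of R1 = {X1, X2, X3, X4, X6} nor all of R2 = {X3, X4, X5, X6}, so the common attributes are not a superkey of either fragment. The join is lossy.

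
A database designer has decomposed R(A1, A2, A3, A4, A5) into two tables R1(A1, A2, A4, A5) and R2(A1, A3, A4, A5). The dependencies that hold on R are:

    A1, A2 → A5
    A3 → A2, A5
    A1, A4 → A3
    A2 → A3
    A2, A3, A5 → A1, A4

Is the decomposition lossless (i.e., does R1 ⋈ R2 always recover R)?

Common attributes: R1 ∩ R2 = {A1, A4, A5}.
Closure of {A1, A4, A5}: A1, A4 → A3 applies, adding A3; A3 → A2, A5 applies, adding A2. So (A1, A4, A5)⁺ = {A1, A2, A3, A4, A5}.
This closure contains every attribute of R1, so R1 ∩ R2 → R1. The join is lossless.

Yes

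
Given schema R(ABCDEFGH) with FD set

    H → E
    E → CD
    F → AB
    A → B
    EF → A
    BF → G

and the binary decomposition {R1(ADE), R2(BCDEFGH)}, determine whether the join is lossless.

No

Common attributes: R1 ∩ R2 = {DE}.
Closure of {DE}: E → CD applies, adding C. So (DE)⁺ = {CDE}.
The closure contains neither all of R1 = {ADE} nor all of R2 = {BCDEFGH}, so the common attributes are not a superkey of either fragment. The join is lossy.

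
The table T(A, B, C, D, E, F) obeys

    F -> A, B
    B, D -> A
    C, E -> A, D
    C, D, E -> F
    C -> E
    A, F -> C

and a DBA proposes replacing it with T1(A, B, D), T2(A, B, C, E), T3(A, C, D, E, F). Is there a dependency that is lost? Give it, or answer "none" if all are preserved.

F → A, B: restricted closure across fragments reaches A, B.
B, D → A lies within T1.
C, E → A, D lies within T3.
C, D, E → F lies within T3.
C → E lies within T2.
A, F → C lies within T3.
Every dependency is enforceable on the fragments, so the decomposition is dependency-preserving.

none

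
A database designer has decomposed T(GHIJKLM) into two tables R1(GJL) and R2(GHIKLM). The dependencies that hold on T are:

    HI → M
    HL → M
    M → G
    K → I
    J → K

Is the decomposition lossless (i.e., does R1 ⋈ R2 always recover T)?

No

Common attributes: R1 ∩ R2 = {GL}.
No dependency enlarges {GL}, so (GL)⁺ = {GL}.
The closure contains neither all of R1 = {GJL} nor all of R2 = {GHIKLM}, so the common attributes are not a superkey of either fragment. The join is lossy.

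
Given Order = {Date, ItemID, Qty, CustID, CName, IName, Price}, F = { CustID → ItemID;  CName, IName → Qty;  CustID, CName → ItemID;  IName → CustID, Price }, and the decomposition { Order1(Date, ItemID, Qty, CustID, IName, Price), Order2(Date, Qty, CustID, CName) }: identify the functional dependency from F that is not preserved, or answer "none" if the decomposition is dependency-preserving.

Check CName, IName → Qty: no single fragment contains all of {Qty, CName, IName}, and the restricted closure of {CName, IName} across the fragments never reaches {Qty}.
CustID → ItemID is preserved.
CustID, CName → ItemID is preserved.
IName → CustID, Price is preserved.

CName, IName → Qty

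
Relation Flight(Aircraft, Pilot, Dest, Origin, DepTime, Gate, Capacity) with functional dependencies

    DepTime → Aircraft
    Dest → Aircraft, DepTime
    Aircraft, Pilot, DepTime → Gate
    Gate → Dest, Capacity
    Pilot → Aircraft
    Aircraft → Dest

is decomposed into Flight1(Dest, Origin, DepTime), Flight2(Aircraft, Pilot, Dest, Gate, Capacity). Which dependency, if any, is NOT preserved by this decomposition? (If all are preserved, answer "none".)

none

DepTime → Aircraft: restricted closure across fragments reaches Aircraft.
Dest → Aircraft, DepTime: restricted closure across fragments reaches Aircraft, DepTime.
Aircraft, Pilot, DepTime → Gate: restricted closure across fragments reaches Gate.
Gate → Dest, Capacity lies within Flight2.
Pilot → Aircraft lies within Flight2.
Aircraft → Dest lies within Flight2.
Every dependency is enforceable on the fragments, so the decomposition is dependency-preserving.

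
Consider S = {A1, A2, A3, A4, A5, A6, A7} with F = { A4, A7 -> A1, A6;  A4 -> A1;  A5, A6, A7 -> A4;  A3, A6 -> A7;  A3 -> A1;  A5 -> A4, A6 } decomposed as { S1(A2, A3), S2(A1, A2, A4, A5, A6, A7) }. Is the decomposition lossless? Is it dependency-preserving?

lossy and not dependency-preserving

Lossless test: (A2)⁺ = {A2}, which is a superkey of neither fragment — lossy.
Dependency preservation: the restricted closure of {A3, A6} across the fragments never reaches {A7}, so A3, A6 → A7 cannot be enforced without a join — not preserved.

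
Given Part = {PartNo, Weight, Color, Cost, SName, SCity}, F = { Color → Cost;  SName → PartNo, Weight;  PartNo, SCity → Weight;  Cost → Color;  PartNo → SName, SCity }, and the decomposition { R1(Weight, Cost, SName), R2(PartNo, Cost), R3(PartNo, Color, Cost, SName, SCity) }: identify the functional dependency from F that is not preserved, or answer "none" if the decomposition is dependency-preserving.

Color → Cost lies within R3.
SName → PartNo, Weight: restricted closure across fragments reaches PartNo, Weight.
PartNo, SCity → Weight: restricted closure across fragments reaches Weight.
Cost → Color lies within R3.
PartNo → SName, SCity lies within R3.
Every dependency is enforceable on the fragments, so the decomposition is dependency-preserving.

none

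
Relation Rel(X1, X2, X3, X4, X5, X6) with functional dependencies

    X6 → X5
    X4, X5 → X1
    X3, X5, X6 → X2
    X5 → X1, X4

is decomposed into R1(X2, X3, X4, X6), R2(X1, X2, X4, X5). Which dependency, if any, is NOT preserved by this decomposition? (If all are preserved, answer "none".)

Check X6 → X5: no single fragment contains all of {X5, X6}, and the restricted closure of {X6} across the fragments never reaches {X5}.
X4, X5 → X1 is preserved.
X3, X5, X6 → X2 is preserved.
X5 → X1, X4 is preserved.

X6 → X5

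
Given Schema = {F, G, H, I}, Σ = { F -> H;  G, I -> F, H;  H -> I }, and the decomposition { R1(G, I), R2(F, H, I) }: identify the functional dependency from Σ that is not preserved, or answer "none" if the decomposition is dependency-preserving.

Check G, I → F, H: no single fragment contains all of {F, G, H, I}, and the restricted closure of {G, I} across the fragments never reaches {F, H}.
F → H is preserved.
H → I is preserved.

G, I -> F, H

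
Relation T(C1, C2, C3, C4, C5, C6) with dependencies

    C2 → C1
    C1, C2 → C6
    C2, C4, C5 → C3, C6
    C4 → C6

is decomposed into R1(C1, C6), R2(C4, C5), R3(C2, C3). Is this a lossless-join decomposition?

No

Chase test. Columns are C1, C2, C3, C4, C5, C6; row i has aⱼ where attribute j ∈ Ri, else bᵢⱼ.
Initial tableau (one row per fragment):
  row 1: a1 b12 b13 b14 b15 a6
  row 2: b21 b22 b23 a4 a5 b26
  row 3: b31 a2 a3 b34 b35 b36
No row becomes fully distinguished — the join is lossy.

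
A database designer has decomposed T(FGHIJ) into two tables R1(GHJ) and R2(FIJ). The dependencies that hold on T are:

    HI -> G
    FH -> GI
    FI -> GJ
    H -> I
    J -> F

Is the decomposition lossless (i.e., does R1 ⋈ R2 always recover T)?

Common attributes: R1 ∩ R2 = {J}.
Closure of {J}: J → F applies, adding F. So (J)⁺ = {FJ}.
The closure contains neither all of R1 = {GHJ} nor all of R2 = {FIJ}, so the common attributes are not a superkey of either fragment. The join is lossy.

No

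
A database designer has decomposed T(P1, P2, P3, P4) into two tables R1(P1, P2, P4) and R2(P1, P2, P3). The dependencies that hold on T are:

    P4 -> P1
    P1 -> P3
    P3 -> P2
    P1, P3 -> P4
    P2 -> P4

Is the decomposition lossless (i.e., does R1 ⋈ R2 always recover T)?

Yes

Common attributes: R1 ∩ R2 = {P1, P2}.
Closure of {P1, P2}: P1 → P3 applies, adding P3; P1, P3 → P4 applies, adding P4. So (P1, P2)⁺ = {P1, P2, P3, P4}.
This closure contains every attribute of R1, so R1 ∩ R2 → R1. The join is lossless.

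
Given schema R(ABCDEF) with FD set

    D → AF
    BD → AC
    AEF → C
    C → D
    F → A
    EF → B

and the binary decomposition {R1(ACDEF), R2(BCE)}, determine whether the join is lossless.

Yes

Common attributes: R1 ∩ R2 = {CE}.
Closure of {CE}: C → D applies, adding D; D → AF applies, adding AF; EF → B applies, adding B. So (CE)⁺ = {ABCDEF}.
This closure contains every attribute of R1, so R1 ∩ R2 → R1. The join is lossless.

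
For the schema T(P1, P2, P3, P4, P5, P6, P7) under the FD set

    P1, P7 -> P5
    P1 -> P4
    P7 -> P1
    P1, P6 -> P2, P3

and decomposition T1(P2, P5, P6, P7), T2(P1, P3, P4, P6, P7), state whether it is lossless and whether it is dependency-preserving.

lossless but not dependency-preserving

Lossless test: (P6, P7)⁺ = {P1, P2, P3, P4, P5, P6, P7}, which contains all of one fragment — lossless.
Dependency preservation: the restricted closure of {P1, P6} across the fragments never reaches {P2, P3}, so P1, P6 → P2, P3 cannot be enforced without a join — not preserved.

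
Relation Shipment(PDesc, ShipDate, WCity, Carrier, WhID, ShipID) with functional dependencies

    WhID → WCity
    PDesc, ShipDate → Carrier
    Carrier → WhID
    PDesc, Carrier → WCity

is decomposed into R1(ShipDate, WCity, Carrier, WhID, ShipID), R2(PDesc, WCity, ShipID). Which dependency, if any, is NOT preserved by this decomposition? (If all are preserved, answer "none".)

PDesc, ShipDate → Carrier

Check PDesc, ShipDate → Carrier: no single fragment contains all of {PDesc, ShipDate, Carrier}, and the restricted closure of {PDesc, ShipDate} across the fragments never reaches {Carrier}.
WhID → WCity is preserved.
Carrier → WhID is preserved.
PDesc, Carrier → WCity is preserved.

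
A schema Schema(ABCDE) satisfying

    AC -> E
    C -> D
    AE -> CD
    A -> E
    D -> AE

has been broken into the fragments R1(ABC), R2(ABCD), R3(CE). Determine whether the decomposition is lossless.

Chase test. Columns are ABCDE; row i has aⱼ where attribute j ∈ Ri, else bᵢⱼ.
Initial tableau (one row per fragment):
  row 1: a1 a2 a3 b14 b15
  row 2: a1 a2 a3 a4 b25
  row 3: b31 b32 a3 b34 a5
Rows 1 and 2 agree on AC; apply AC→E and equate their E entries.
Rows 1 and 2 agree on C; apply C→D and equate their D entries.
Rows 1 and 3 agree on C; apply C→D and equate their D entries.
Rows 1 and 3 agree on D; apply D→AE and equate their AE entries.
Row 1 is now all distinguished symbols — the join is lossless.

Yes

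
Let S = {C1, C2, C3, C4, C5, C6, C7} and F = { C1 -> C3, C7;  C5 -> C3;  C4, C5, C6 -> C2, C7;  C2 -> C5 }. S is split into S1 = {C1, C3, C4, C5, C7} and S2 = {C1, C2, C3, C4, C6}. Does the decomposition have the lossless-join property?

No

Common attributes: S1 ∩ S2 = {C1, C3, C4}.
Closure of {C1, C3, C4}: C1 → C3, C7 applies, adding C7. So (C1, C3, C4)⁺ = {C1, C3, C4, C7}.
The closure contains neither all of S1 = {C1, C3, C4, C5, C7} nor all of S2 = {C1, C2, C3, C4, C6}, so the common attributes are not a superkey of either fragment. The join is lossy.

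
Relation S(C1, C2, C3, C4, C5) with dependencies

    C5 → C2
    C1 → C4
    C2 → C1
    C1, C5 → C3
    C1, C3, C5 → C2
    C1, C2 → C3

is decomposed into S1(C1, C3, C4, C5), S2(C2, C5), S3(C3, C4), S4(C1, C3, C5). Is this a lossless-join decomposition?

Yes

Chase test. Columns are C1, C2, C3, C4, C5; row i has aⱼ where attribute j ∈ Si, else bᵢⱼ.
Initial tableau (one row per fragment):
  row 1: a1 b12 a3 a4 a5
  row 2: b21 a2 b23 b24 a5
  row 3: b31 b32 a3 a4 b35
  row 4: a1 b42 a3 b44 a5
Rows 1 and 2 agree on C5; apply C5→C2 and equate their C2 entries.
Rows 1 and 4 agree on C5; apply C5→C2 and equate their C2 entries.
Rows 1 and 4 agree on C1; apply C1→C4 and equate their C4 entries.
Rows 1 and 2 agree on C2; apply C2→C1 and equate their C1 entries.
Rows 1 and 2 agree on C1, C5; apply C1, C5→C3 and equate their C3 entries.
Rows 1 and 2 agree on C1; apply C1→C4 and equate their C4 entries.
Row 1 is now all distinguished symbols — the join is lossless.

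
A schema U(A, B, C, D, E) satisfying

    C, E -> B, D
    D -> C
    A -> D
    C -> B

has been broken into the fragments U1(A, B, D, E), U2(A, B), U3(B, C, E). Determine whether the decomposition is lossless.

Chase test. Columns are A, B, C, D, E; row i has aⱼ where attribute j ∈ Ui, else bᵢⱼ.
Initial tableau (one row per fragment):
  row 1: a1 a2 b13 a4 a5
  row 2: a1 a2 b23 b24 b25
  row 3: b31 a2 a3 b34 a5
Rows 1 and 2 agree on A; apply A→D and equate their D entries.
Rows 1 and 2 agree on D; apply D→C and equate their C entries.
No row becomes fully distinguished — the join is lossy.

No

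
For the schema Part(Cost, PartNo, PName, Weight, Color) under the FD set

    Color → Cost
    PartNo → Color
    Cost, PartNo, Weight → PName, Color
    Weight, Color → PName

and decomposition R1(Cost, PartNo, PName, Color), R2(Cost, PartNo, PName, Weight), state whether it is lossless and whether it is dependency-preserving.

lossless but not dependency-preserving

Lossless test: (Cost, PartNo, PName)⁺ = {Cost, PartNo, PName, Color}, which contains all of one fragment — lossless.
Dependency preservation: the restricted closure of {Weight, Color} across the fragments never reaches {PName}, so Weight, Color → PName cannot be enforced without a join — not preserved.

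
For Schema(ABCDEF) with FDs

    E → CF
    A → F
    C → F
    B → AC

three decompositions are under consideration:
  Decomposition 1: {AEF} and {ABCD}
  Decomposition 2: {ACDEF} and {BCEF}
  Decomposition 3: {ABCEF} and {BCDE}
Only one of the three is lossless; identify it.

Decomposition 3

Decomposition 1: common = {A}, closure = {AF} → lossy.
Decomposition 2: common = {CEF}, closure = {CEF} → lossy.
Decomposition 3: common = {BCE}, closure = {ABCEF} → lossless.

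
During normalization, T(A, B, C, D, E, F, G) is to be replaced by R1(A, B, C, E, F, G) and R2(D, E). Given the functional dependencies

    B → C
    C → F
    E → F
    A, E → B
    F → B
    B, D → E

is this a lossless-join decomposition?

Common attributes: R1 ∩ R2 = {E}.
Closure of {E}: E → F applies, adding F; F → B applies, adding B; B → C applies, adding C. So (E)⁺ = {B, C, E, F}.
The closure contains neither all of R1 = {A, B, C, E, F, G} nor all of R2 = {D, E}, so the common attributes are not a superkey of either fragment. The join is lossy.

No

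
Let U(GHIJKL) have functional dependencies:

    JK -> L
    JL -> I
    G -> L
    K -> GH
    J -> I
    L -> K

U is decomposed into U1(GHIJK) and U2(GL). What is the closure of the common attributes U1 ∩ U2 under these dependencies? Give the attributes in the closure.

U1 ∩ U2 = {G}.
G → L applies, adding L
L → K applies, adding K
K → GH applies, adding H
Closure: {GHKL}.

GHKL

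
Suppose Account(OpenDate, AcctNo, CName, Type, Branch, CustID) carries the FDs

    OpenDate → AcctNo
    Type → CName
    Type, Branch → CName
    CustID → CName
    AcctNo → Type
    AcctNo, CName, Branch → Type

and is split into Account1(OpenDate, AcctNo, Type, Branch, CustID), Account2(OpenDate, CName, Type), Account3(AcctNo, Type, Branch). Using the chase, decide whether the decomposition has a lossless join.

Chase test. Columns are OpenDate, AcctNo, CName, Type, Branch, CustID; row i has aⱼ where attribute j ∈ Accounti, else bᵢⱼ.
Initial tableau (one row per fragment):
  row 1: a1 a2 b13 a4 a5 a6
  row 2: a1 b22 a3 a4 b25 b26
  row 3: b31 a2 b33 a4 a5 b36
Rows 1 and 2 agree on OpenDate; apply OpenDate→AcctNo and equate their AcctNo entries.
Rows 1 and 2 agree on Type; apply Type→CName and equate their CName entries.
Rows 1 and 3 agree on Type; apply Type→CName and equate their CName entries.
Row 1 is now all distinguished symbols — the join is lossless.

Yes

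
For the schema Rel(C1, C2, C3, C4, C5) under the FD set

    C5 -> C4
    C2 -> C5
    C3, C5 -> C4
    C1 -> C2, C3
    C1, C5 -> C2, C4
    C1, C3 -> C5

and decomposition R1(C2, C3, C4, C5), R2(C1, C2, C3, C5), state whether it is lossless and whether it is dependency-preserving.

Lossless test: (C2, C3, C5)⁺ = {C2, C3, C4, C5}, which contains all of one fragment — lossless.
Dependency preservation: C1, C5 → C2, C4 is not contained in any single fragment, but the restricted closure of its left-hand side across the fragments still reaches the right-hand side; the remaining FDs each lie inside some fragment. All dependencies are preserved.

lossless and dependency-preserving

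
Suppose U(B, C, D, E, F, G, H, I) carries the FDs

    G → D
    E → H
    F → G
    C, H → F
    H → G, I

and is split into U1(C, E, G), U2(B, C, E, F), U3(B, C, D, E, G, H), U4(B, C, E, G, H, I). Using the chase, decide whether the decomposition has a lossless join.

Chase test. Columns are B, C, D, E, F, G, H, I; row i has aⱼ where attribute j ∈ Ui, else bᵢⱼ.
Initial tableau (one row per fragment):
  row 1: b11 a2 b13 a4 b15 a6 b17 b18
  row 2: a1 a2 b23 a4 a5 b26 b27 b28
  row 3: a1 a2 a3 a4 b35 a6 a7 b38
  row 4: a1 a2 b43 a4 b45 a6 a7 a8
Rows 1 and 3 agree on G; apply G→D and equate their D entries.
Rows 1 and 4 agree on G; apply G→D and equate their D entries.
Rows 1 and 2 agree on E; apply E→H and equate their H entries.
Rows 1 and 3 agree on E; apply E→H and equate their H entries.
Rows 1 and 2 agree on C, H; apply C, H→F and equate their F entries.
Rows 1 and 3 agree on C, H; apply C, H→F and equate their F entries.
Rows 1 and 4 agree on C, H; apply C, H→F and equate their F entries.
Rows 1 and 2 agree on H; apply H→G, I and equate their G, I entries.
Rows 1 and 3 agree on H; apply H→G, I and equate their G, I entries.
Rows 1 and 4 agree on H; apply H→G, I and equate their G, I entries.
Rows 1 and 2 agree on G; apply G→D and equate their D entries.
Row 2 is now all distinguished symbols — the join is lossless.

Yes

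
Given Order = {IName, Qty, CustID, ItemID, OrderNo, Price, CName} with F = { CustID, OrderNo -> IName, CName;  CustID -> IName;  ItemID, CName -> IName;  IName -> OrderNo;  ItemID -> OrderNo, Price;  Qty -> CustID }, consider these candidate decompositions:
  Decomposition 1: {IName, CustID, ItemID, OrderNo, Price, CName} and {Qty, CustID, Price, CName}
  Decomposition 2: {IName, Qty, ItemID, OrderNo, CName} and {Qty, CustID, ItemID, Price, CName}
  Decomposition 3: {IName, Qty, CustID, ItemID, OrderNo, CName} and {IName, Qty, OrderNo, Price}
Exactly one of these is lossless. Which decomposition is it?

Decomposition 1: common = {CustID, Price, CName}, closure = {IName, CustID, OrderNo, Price, CName} → lossy.
Decomposition 2: common = {Qty, ItemID, CName}, closure = {IName, Qty, CustID, ItemID, OrderNo, Price, CName} → lossless.
Decomposition 3: common = {IName, Qty, OrderNo}, closure = {IName, Qty, CustID, OrderNo, CName} → lossy.

Decomposition 2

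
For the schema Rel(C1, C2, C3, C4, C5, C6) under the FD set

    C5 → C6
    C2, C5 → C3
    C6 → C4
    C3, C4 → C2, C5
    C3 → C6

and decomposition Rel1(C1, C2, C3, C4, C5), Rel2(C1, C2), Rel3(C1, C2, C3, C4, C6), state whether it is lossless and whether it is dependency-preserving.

lossless but not dependency-preserving

Lossless test (chase): Rows 1 and 3 agree on C3, C4; apply C3, C4→C2, C5 and equate their C2, C5 entries. Rows 1 and 3 agree on C3; apply C3→C6 and equate their C6 entries. Row 1 is now all distinguished symbols — the join is lossless.
Dependency preservation: the restricted closure of {C5} across the fragments never reaches {C6}, so C5 → C6 cannot be enforced without a join — not preserved.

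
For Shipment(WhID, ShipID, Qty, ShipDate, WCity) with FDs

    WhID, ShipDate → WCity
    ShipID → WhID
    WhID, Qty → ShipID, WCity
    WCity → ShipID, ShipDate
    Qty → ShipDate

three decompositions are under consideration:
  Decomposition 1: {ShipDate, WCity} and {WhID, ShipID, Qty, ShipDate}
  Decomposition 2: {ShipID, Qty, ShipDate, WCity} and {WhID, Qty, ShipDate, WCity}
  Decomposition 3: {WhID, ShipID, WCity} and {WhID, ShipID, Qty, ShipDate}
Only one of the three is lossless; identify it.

Decomposition 1: common = {ShipDate}, closure = {ShipDate} → lossy.
Decomposition 2: common = {Qty, ShipDate, WCity}, closure = {WhID, ShipID, Qty, ShipDate, WCity} → lossless.
Decomposition 3: common = {WhID, ShipID}, closure = {WhID, ShipID} → lossy.

Decomposition 2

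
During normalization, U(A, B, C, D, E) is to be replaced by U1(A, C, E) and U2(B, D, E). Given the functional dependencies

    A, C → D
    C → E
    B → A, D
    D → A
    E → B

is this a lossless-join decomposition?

Yes

Common attributes: U1 ∩ U2 = {E}.
Closure of {E}: E → B applies, adding B; B → A, D applies, adding A, D. So (E)⁺ = {A, B, D, E}.
This closure contains every attribute of U2, so U1 ∩ U2 → U2. The join is lossless.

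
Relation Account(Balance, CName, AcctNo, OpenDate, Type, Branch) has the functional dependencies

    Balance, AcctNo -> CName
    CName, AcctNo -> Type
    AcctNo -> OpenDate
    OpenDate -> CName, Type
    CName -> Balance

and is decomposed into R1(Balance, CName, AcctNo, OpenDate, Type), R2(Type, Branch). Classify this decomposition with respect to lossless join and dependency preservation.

Lossless test: (Type)⁺ = {Type}, which is a superkey of neither fragment — lossy.
Dependency preservation: every FD's attributes lie within a single fragment, so each can be enforced locally — preserved.

lossy but dependency-preserving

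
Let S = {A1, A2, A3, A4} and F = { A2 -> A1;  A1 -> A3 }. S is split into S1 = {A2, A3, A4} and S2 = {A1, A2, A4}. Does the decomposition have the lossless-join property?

Yes

Common attributes: S1 ∩ S2 = {A2, A4}.
Closure of {A2, A4}: A2 → A1 applies, adding A1; A1 → A3 applies, adding A3. So (A2, A4)⁺ = {A1, A2, A3, A4}.
This closure contains every attribute of S1, so S1 ∩ S2 → S1. The join is lossless.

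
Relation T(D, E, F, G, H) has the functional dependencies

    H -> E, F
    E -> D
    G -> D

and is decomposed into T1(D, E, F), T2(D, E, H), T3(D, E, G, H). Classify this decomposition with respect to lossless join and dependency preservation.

lossy and not dependency-preserving

Lossless test (chase): Rows 2 and 3 agree on H; apply H→E, F and equate their E, F entries. No row becomes fully distinguished — the join is lossy.
Dependency preservation: the restricted closure of {H} across the fragments never reaches {E, F}, so H → E, F cannot be enforced without a join — not preserved.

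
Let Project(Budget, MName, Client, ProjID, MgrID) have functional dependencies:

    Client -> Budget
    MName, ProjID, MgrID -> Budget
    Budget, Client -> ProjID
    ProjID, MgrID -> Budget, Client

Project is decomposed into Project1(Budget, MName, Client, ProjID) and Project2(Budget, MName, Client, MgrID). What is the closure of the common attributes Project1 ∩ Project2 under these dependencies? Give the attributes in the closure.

Budget, MName, Client, ProjID

Project1 ∩ Project2 = {Budget, MName, Client}.
Budget, Client → ProjID applies, adding ProjID
Closure: {Budget, MName, Client, ProjID}.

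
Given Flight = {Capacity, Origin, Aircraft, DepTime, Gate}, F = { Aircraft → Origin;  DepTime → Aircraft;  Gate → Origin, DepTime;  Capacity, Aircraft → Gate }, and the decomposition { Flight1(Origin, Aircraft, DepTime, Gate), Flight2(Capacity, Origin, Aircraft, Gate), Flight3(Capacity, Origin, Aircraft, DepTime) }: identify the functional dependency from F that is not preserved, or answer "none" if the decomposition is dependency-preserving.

Aircraft → Origin lies within Flight1.
DepTime → Aircraft lies within Flight1.
Gate → Origin, DepTime lies within Flight1.
Capacity, Aircraft → Gate lies within Flight2.
Every dependency is enforceable on the fragments, so the decomposition is dependency-preserving.

none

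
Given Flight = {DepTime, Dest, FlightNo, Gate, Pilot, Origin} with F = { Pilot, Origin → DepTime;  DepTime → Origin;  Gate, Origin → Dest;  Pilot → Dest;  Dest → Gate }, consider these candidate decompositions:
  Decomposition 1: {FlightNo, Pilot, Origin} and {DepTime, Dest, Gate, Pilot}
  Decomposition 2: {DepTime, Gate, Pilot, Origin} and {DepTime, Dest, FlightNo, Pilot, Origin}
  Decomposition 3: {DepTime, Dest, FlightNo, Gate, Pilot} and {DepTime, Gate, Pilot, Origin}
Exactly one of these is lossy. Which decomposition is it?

Decomposition 1: common = {Pilot}, closure = {Dest, Gate, Pilot} → lossy.
Decomposition 2: common = {DepTime, Pilot, Origin}, closure = {DepTime, Dest, Gate, Pilot, Origin} → lossless.
Decomposition 3: common = {DepTime, Gate, Pilot}, closure = {DepTime, Dest, Gate, Pilot, Origin} → lossless.

Decomposition 1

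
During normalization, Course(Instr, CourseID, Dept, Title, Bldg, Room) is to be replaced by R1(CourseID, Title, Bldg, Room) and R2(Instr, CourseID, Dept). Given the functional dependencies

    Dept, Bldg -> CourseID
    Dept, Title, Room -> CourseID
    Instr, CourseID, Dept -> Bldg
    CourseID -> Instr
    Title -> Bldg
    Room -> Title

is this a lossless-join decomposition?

Common attributes: R1 ∩ R2 = {CourseID}.
Closure of {CourseID}: CourseID → Instr applies, adding Instr. So (CourseID)⁺ = {Instr, CourseID}.
The closure contains neither all of R1 = {CourseID, Title, Bldg, Room} nor all of R2 = {Instr, CourseID, Dept}, so the common attributes are not a superkey of either fragment. The join is lossy.

No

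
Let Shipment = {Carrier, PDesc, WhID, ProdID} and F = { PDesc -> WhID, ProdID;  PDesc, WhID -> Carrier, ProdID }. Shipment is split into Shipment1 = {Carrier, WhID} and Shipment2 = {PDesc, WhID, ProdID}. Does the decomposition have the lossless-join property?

No

Common attributes: Shipment1 ∩ Shipment2 = {WhID}.
No dependency enlarges {WhID}, so (WhID)⁺ = {WhID}.
The closure contains neither all of Shipment1 = {Carrier, WhID} nor all of Shipment2 = {PDesc, WhID, ProdID}, so the common attributes are not a superkey of either fragment. The join is lossy.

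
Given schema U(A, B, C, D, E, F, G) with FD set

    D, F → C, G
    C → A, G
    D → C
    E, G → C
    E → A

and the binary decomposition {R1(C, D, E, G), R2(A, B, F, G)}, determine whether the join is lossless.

No

Common attributes: R1 ∩ R2 = {G}.
No dependency enlarges {G}, so (G)⁺ = {G}.
The closure contains neither all of R1 = {C, D, E, G} nor all of R2 = {A, B, F, G}, so the common attributes are not a superkey of either fragment. The join is lossy.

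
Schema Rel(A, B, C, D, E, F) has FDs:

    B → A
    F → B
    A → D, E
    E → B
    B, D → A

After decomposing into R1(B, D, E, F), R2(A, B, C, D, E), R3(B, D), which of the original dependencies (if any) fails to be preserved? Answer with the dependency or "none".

B → A lies within R2.
F → B lies within R1.
A → D, E lies within R2.
E → B lies within R1.
B, D → A lies within R2.
Every dependency is enforceable on the fragments, so the decomposition is dependency-preserving.

none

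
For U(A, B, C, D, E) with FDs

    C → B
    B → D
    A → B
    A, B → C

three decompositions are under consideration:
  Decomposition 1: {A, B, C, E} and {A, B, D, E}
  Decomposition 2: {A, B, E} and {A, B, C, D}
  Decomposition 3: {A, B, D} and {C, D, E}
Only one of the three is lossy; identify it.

Decomposition 1: common = {A, B, E}, closure = {A, B, C, D, E} → lossless.
Decomposition 2: common = {A, B}, closure = {A, B, C, D} → lossless.
Decomposition 3: common = {D}, closure = {D} → lossy.

Decomposition 3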